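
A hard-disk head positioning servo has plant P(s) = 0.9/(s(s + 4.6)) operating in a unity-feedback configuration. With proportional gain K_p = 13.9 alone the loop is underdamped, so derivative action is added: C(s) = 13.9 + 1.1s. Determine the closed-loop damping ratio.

Forward path: (13.9 + 1.1s)·0.9/(s(s+4.6)). The closed-loop characteristic equation is s² + (4.6 + 0.9·1.1)s + 0.9·13.9 = 0.
That is s² + 5.59s + 12.51 = 0, so ω_n = 3.537 rad/s and ζ = 5.59/(2·3.537) = 0.7902.

ζ = 0.79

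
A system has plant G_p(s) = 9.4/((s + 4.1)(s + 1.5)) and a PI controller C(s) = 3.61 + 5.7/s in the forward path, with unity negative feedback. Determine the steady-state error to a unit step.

0

The open loop C(s)G_p(s) has a pole at the origin (type 1), so the static position error constant is infinite and e_ss = 1/(1+∞) = 0.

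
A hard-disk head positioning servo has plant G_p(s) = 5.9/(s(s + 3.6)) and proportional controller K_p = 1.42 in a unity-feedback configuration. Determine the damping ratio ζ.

The closed-loop denominator is s(s+3.6) + 1.42·5.9 = s² + 3.6s + 8.378.
So ω_n² = 8.378 ⇒ ω_n = 2.894 rad/s, and ζ = 3.6/(2ω_n) = 0.622.

ζ = 0.622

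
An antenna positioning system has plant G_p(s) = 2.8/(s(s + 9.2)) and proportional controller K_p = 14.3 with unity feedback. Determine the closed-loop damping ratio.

ζ = 0.727

1 + K_p·G_p(s) = 0 gives s² + 9.2s + 40.04 = 0.
So ω_n² = 40.04 ⇒ ω_n = 6.328 rad/s, and ζ = 9.2/(2ω_n) = 0.727.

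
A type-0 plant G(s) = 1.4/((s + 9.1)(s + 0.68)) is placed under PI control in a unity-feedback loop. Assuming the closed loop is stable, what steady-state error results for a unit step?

The PI controller's integrator makes the forward path type 1, so e_ss to a step is zero.

0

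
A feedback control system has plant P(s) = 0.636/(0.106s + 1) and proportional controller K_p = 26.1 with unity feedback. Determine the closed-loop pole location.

s = -166

Closed loop: T(s) = K_p·P/(1+K_p·P) = 16.6/(0.106s + 1 + 16.6), with pole at s = −(1 + 16.6)/0.106 = −166.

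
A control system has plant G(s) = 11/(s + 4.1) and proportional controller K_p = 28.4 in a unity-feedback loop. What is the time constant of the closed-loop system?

Closed-loop transfer function: T(s) = K_p·G(s)/(1 + K_p·G(s)) = 312.4/(s + 4.1 + 312.4) = 312.4/(s + 316.5).
Time constant τ = 1/316.5 = 0.00316 s.

τ = 0.00316 s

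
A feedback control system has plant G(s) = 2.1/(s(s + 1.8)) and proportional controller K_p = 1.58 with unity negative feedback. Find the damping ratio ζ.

ζ = 0.494

1 + K_p·G(s) = 0 gives s² + 1.8s + 3.318 = 0.
Matching s² + 2ζω_n s + ω_n²: ω_n = √3.318 = 1.822 rad/s and 2ζω_n = 1.8, so ζ = 1.8/(2·1.822) = 0.494.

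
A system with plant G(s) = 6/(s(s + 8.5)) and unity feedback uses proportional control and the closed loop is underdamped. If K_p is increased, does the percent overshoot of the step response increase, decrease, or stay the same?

ζ = 8.5/(2√(6K_p)) decreases as K_p grows; lower damping means more overshoot.

increase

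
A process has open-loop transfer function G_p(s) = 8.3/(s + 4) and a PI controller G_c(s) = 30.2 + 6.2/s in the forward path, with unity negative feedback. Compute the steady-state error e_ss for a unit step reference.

The open loop G_c(s)G_p(s) has a pole at the origin (type 1), so the static position error constant is infinite and e_ss = 1/(1+∞) = 0.

0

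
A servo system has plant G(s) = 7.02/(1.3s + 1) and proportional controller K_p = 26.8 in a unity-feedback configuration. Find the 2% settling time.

T_s ≈ 0.0275 s

Closed loop: T(s) = K_p·G/(1+K_p·G) = 188.1/(1.3s + 1 + 188.1), with pole at s = −(1 + 188.1)/1.3 = −145.5.
τ = 1/145.5 = 0.006873 s, so 2% settling time ≈ 4τ = 0.0275 s.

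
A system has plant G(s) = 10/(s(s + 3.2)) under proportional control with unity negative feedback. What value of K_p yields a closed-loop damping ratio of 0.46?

K_p = 1.21

Closed-loop characteristic equation: s² + 3.2s + K_p·10 = 0.
So ω_n = √(10K_p) and 2ζω_n = 3.2, giving ζ = 3.2/(2√(10K_p)).
Setting ζ = 0.46: √(10K_p) = 3.2/(2·0.46) = 3.478, so K_p = 12.1/10 = 1.21.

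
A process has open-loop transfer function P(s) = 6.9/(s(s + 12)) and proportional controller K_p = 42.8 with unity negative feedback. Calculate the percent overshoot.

The closed-loop denominator s² + 12s + 295.3 gives ω_n = √295.3 = 17.18 and ζ = 12/(2ω_n) = 0.3491.
%OS = 100·exp(−πζ/√(1−ζ²)) = 100·exp(−π·0.3491/√0.8781) = 31%.

31%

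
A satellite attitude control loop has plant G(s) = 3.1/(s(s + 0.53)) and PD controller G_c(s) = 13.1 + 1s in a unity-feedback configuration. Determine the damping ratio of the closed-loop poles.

Forward path: (13.1 + 1s)·3.1/(s(s+0.53)). The closed-loop characteristic equation is s² + (0.53 + 3.1·1)s + 3.1·13.1 = 0.
That is s² + 3.63s + 40.61 = 0, so ω_n = 6.373 rad/s and ζ = 3.63/(2·6.373) = 0.2848.

ζ = 0.285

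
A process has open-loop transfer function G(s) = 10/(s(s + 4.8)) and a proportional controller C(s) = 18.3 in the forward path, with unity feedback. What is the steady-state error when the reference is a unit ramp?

The loop has one pole at the origin (type 1). Velocity error constant K_v = lim_{s→0} s·C(s)G(s) = 18.3·10/4.8 = 38.12.
Steady-state error to a unit ramp: e_ss = 1/K_v = 0.0262.

0.0262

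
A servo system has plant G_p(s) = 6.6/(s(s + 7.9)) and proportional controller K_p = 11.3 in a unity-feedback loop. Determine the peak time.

Closed-loop characteristic equation: s² + 7.9s + 74.58 = 0, so ω_n = 8.636 rad/s and ζ = 7.9/(2·8.636) = 0.4574.
Damped frequency ω_d = ω_n√(1−ζ²) = 7.68 rad/s, so peak time T_p = π/ω_d = 0.409 s.

T_p = 0.409 s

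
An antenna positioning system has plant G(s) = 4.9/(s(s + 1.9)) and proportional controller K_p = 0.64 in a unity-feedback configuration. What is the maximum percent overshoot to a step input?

From 1 + K_pG(s) = 0: s² + 1.9s + 3.136 = 0 ⇒ ω_n = 1.771, ζ = 0.5365.
%OS = 100·exp(−πζ/√(1−ζ²)) = 100·exp(−π·0.5365/√0.7122) = 13.6%.

13.6%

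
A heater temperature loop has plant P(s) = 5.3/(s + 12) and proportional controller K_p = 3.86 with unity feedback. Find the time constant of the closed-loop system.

τ = 0.0308 s

Closed-loop transfer function: T(s) = K_p·P(s)/(1 + K_p·P(s)) = 20.46/(s + 12 + 20.46) = 20.46/(s + 32.46).
Time constant τ = 1/32.46 = 0.0308 s.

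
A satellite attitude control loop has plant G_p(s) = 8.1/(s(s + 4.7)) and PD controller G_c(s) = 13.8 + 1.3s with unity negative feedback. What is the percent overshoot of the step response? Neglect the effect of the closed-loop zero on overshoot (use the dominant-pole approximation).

3.83%

Forward path: (13.8 + 1.3s)·8.1/(s(s+4.7)). The closed-loop characteristic equation is s² + (4.7 + 8.1·1.3)s + 8.1·13.8 = 0.
That is s² + 15.23s + 111.8 = 0, so ω_n = 10.57 rad/s and ζ = 15.23/(2·10.57) = 0.7203.
%OS = 100·exp(−πζ/√(1−ζ²)) = 3.83%.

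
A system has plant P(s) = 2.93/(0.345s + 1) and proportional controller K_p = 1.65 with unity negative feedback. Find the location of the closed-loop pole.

Closed loop: T(s) = K_p·P/(1+K_p·P) = 4.835/(0.345s + 1 + 4.835), with pole at s = −(1 + 4.835)/0.345 = −16.91.

s = -16.91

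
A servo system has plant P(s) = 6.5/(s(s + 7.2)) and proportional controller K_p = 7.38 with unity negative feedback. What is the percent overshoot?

14.8%

The closed-loop denominator s² + 7.2s + 47.97 gives ω_n = √47.97 = 6.926 and ζ = 7.2/(2ω_n) = 0.5198.
%OS = 100·exp(−πζ/√(1−ζ²)) = 100·exp(−π·0.5198/√0.7298) = 14.8%.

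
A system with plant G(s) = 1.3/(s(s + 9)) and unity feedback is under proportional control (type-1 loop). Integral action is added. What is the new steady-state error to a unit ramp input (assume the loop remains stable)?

The integrator raises the loop to type 2, so K_v → ∞ and e_ss to a ramp is zero.

0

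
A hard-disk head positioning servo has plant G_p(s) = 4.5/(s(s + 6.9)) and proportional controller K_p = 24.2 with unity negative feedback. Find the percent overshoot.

33.3%

From 1 + K_pG_p(s) = 0: s² + 6.9s + 108.9 = 0 ⇒ ω_n = 10.44, ζ = 0.3306.
%OS = 100·exp(−πζ/√(1−ζ²)) = 100·exp(−π·0.3306/√0.8907) = 33.3%.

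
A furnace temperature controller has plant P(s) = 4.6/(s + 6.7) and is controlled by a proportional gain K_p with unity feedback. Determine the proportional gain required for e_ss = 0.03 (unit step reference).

K_p = 47.1

The loop is type 0, so e_ss(step) = 1/(1 + K_pos) with K_pos = K_p·P(0).
P(0) = 0.6866. Require 1/(1 + K_p·0.6866) = 0.03, so 1 + 0.6866·K_p = 33.33.
K_p = (33.33 − 1)/0.6866 = 47.1.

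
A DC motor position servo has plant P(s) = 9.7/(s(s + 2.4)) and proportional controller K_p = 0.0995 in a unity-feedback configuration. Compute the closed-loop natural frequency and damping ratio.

1 + K_p·P(s) = 0 gives s² + 2.4s + 0.9651 = 0.
So ω_n² = 0.9651 ⇒ ω_n = 0.9824 rad/s, and ζ = 2.4/(2ω_n) = 1.22.

ω_n = 0.982 rad/s, ζ = 1.22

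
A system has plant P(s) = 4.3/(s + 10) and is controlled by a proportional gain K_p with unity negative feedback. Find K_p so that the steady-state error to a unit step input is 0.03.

K_p = 75.2

For a type-0 loop with proportional control, e_ss = 1/(1 + K_p·P(0)).
P(0) = 0.43. Require 1/(1 + K_p·0.43) = 0.03, so 1 + 0.43·K_p = 33.33.
K_p = (33.33 − 1)/0.43 = 75.2.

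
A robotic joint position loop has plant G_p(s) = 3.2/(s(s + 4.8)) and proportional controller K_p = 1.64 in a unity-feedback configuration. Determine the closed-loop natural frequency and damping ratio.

ω_n = 2.29 rad/s, ζ = 1.05

With unity feedback the closed-loop characteristic equation is s² + 4.8s + 1.64·3.2 = s² + 4.8s + 5.248 = 0.
Matching s² + 2ζω_n s + ω_n²: ω_n = √5.248 = 2.291 rad/s and 2ζω_n = 4.8, so ζ = 4.8/(2·2.291) = 1.05.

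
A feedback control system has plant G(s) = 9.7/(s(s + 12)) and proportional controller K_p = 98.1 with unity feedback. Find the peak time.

T_p = 0.104 s

The closed-loop denominator s² + 12s + 951.6 gives ω_n = √951.6 = 30.85 and ζ = 12/(2ω_n) = 0.1945.
Damped frequency ω_d = ω_n√(1−ζ²) = 30.26 rad/s, so peak time T_p = π/ω_d = 0.104 s.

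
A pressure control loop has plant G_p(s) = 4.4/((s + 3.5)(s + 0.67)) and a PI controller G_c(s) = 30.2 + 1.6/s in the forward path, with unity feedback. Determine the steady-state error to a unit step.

The open loop G_c(s)G_p(s) has a pole at the origin (type 1), so the static position error constant is infinite and e_ss = 1/(1+∞) = 0.

0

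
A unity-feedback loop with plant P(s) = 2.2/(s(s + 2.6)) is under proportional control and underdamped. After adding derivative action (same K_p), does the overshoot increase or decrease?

decrease

With PD the characteristic equation becomes s² + (a + K·K_d)s + K·K_p = 0; the damping term grows, ζ rises, overshoot falls.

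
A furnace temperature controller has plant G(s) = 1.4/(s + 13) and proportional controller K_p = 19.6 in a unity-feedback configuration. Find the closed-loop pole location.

Closed-loop transfer function: T(s) = K_p·G(s)/(1 + K_p·G(s)) = 27.44/(s + 13 + 27.44) = 27.44/(s + 40.44).
The closed-loop pole is at s = −40.44.

s = -40.44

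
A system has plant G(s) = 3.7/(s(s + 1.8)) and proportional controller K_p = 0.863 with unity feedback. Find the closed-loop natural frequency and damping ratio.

1 + K_p·G(s) = 0 gives s² + 1.8s + 3.193 = 0.
So ω_n² = 3.193 ⇒ ω_n = 1.787 rad/s, and ζ = 1.8/(2ω_n) = 0.504.

ω_n = 1.79 rad/s, ζ = 0.504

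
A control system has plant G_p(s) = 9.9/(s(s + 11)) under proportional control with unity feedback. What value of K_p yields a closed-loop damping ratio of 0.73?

Closed-loop characteristic equation: s² + 11s + K_p·9.9 = 0.
So ω_n = √(9.9K_p) and 2ζω_n = 11, giving ζ = 11/(2√(9.9K_p)).
Setting ζ = 0.73: √(9.9K_p) = 11/(2·0.73) = 7.534, so K_p = 56.76/9.9 = 5.73.

K_p = 5.73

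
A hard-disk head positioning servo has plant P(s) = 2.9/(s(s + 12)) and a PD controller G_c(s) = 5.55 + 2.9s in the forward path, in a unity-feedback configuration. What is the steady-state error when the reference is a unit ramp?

0.746

The loop has one pole at the origin (type 1). Velocity error constant K_v = lim_{s→0} s·G_c(s)P(s) = 5.55·2.9/12 = 1.341.
Steady-state error to a unit ramp: e_ss = 1/K_v = 0.746.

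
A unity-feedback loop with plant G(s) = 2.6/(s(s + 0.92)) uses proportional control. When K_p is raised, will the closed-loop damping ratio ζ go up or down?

ζ = 0.92/(2√(2.6K_p)); increasing K_p raises the denominator, so ζ falls.

decrease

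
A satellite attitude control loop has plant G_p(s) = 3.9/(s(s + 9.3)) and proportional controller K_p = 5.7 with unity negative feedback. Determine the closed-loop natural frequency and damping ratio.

With unity feedback the closed-loop characteristic equation is s² + 9.3s + 5.7·3.9 = s² + 9.3s + 22.23 = 0.
So ω_n² = 22.23 ⇒ ω_n = 4.715 rad/s, and ζ = 9.3/(2ω_n) = 0.986.

ω_n = 4.71 rad/s, ζ = 0.986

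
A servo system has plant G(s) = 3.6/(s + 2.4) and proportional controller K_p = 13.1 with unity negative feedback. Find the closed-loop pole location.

Closed-loop transfer function: T(s) = K_p·G(s)/(1 + K_p·G(s)) = 47.16/(s + 2.4 + 47.16) = 47.16/(s + 49.56).
The closed-loop pole is at s = −49.56.

s = -49.56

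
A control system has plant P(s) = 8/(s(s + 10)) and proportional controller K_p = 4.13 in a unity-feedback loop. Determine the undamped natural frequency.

1 + K_p·P(s) = 0 gives s² + 10s + 33.04 = 0.
So ω_n² = 33.04 ⇒ ω_n = 5.748 rad/s, and ζ = 10/(2ω_n) = 0.87.

ω_n = 5.75 rad/s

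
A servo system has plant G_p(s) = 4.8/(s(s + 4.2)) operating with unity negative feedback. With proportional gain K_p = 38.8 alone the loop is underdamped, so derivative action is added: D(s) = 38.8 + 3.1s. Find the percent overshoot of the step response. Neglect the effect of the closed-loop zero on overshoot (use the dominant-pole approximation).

4.64%

Forward path: (38.8 + 3.1s)·4.8/(s(s+4.2)). The closed-loop characteristic equation is s² + (4.2 + 4.8·3.1)s + 4.8·38.8 = 0.
That is s² + 19.08s + 186.2 = 0, so ω_n = 13.65 rad/s and ζ = 19.08/(2·13.65) = 0.6991.
%OS = 100·exp(−πζ/√(1−ζ²)) = 4.64%.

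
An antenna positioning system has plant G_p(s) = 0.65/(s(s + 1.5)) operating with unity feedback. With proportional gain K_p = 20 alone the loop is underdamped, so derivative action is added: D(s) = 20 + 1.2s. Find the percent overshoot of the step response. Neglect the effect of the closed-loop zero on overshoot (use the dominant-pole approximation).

Forward path: (20 + 1.2s)·0.65/(s(s+1.5)). The closed-loop characteristic equation is s² + (1.5 + 0.65·1.2)s + 0.65·20 = 0.
That is s² + 2.28s + 13 = 0, so ω_n = 3.606 rad/s and ζ = 2.28/(2·3.606) = 0.3162.
%OS = 100·exp(−πζ/√(1−ζ²)) = 35.1%.

35.1%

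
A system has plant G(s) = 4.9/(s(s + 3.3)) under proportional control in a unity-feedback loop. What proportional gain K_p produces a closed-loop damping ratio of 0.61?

Closed-loop characteristic equation: s² + 3.3s + K_p·4.9 = 0.
So ω_n = √(4.9K_p) and 2ζω_n = 3.3, giving ζ = 3.3/(2√(4.9K_p)).
Setting ζ = 0.61: √(4.9K_p) = 3.3/(2·0.61) = 2.705, so K_p = 7.317/4.9 = 1.49.

K_p = 1.49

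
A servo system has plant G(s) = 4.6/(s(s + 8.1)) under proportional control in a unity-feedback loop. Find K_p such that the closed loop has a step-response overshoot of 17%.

K_p = 14.8

From %OS = 100·exp(−πζ/√(1−ζ²)) = 17%, ζ = −ln(0.17)/√(π²+ln²(0.17)) = 0.4913.
Characteristic equation s² + 8.1s + 4.6K_p = 0 gives ζ = 8.1/(2√(4.6K_p)).
Setting ζ = 0.4913: √(4.6K_p) = 8.1/(2·0.4913) = 8.244, so K_p = 67.96/4.6 = 14.8.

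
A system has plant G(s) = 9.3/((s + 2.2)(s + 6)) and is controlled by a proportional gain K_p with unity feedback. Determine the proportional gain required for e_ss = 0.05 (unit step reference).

Steady-state error for a unit step on this type-0 loop is 1/(1 + K_p·G(0)).
G(0) = 0.7045. Require 1/(1 + K_p·0.7045) = 0.05, so 1 + 0.7045·K_p = 20.
K_p = (20 − 1)/0.7045 = 27.

K_p = 27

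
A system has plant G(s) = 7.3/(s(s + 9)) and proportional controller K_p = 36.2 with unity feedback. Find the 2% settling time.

T_s ≈ 0.889 s

From 1 + K_pG(s) = 0: s² + 9s + 264.3 = 0 ⇒ ω_n = 16.26, ζ = 0.2768.
2% settling time T_s ≈ 4/(ζω_n) = 4/4.5 = 0.889 s.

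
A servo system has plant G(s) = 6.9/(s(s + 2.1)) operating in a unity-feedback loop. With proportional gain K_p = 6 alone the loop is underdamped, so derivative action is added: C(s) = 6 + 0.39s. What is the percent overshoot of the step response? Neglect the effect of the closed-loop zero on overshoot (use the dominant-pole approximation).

Forward path: (6 + 0.39s)·6.9/(s(s+2.1)). The closed-loop characteristic equation is s² + (2.1 + 6.9·0.39)s + 6.9·6 = 0.
That is s² + 4.791s + 41.4 = 0, so ω_n = 6.434 rad/s and ζ = 4.791/(2·6.434) = 0.3723.
%OS = 100·exp(−πζ/√(1−ζ²)) = 28.4%.

28.4%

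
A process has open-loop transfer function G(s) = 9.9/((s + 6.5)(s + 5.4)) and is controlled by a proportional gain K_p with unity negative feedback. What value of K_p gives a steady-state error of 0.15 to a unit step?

K_p = 20.1

For a type-0 loop with proportional control, e_ss = 1/(1 + K_p·G(0)).
G(0) = 0.2821. Require 1/(1 + K_p·0.2821) = 0.15, so 1 + 0.2821·K_p = 6.667.
K_p = (6.667 − 1)/0.2821 = 20.1.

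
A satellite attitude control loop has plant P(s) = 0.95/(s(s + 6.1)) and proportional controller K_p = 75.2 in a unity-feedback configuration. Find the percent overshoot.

From 1 + K_pP(s) = 0: s² + 6.1s + 71.44 = 0 ⇒ ω_n = 8.452, ζ = 0.3609.
%OS = 100·exp(−πζ/√(1−ζ²)) = 100·exp(−π·0.3609/√0.8698) = 29.7%.

29.7%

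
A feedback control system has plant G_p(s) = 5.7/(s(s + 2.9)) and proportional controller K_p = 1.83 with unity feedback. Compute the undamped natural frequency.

ω_n = 3.23 rad/s

1 + K_p·G_p(s) = 0 gives s² + 2.9s + 10.43 = 0.
Matching s² + 2ζω_n s + ω_n²: ω_n = √10.43 = 3.23 rad/s and 2ζω_n = 2.9, so ζ = 2.9/(2·3.23) = 0.449.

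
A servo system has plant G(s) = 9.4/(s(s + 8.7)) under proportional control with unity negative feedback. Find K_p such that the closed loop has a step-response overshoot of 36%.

K_p = 21

From %OS = 100·exp(−πζ/√(1−ζ²)) = 36%, ζ = −ln(0.36)/√(π²+ln²(0.36)) = 0.3093.
Characteristic equation s² + 8.7s + 9.4K_p = 0 gives ζ = 8.7/(2√(9.4K_p)).
Setting ζ = 0.3093: √(9.4K_p) = 8.7/(2·0.3093) = 14.07, so K_p = 197.8/9.4 = 21.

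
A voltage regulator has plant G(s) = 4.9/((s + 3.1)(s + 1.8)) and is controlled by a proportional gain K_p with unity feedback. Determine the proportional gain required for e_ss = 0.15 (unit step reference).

The loop is type 0, so e_ss(step) = 1/(1 + K_pos) with K_pos = K_p·G(0).
G(0) = 0.8781. Require 1/(1 + K_p·0.8781) = 0.15, so 1 + 0.8781·K_p = 6.667.
K_p = (6.667 − 1)/0.8781 = 6.45.

K_p = 6.45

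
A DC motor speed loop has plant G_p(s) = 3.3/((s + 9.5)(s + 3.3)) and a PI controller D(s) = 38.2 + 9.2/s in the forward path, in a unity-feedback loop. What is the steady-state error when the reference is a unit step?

The open loop D(s)G_p(s) has a pole at the origin (type 1), so the static position error constant is infinite and e_ss = 1/(1+∞) = 0.

0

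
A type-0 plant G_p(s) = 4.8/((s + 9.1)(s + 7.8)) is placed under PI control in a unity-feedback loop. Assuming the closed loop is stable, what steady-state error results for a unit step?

The PI controller's integrator makes the forward path type 1, so e_ss to a step is zero.

0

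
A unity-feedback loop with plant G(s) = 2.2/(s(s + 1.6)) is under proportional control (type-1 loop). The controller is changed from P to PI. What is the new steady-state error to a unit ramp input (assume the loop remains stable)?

0

The integrator raises the loop to type 2, so K_v → ∞ and e_ss to a ramp is zero.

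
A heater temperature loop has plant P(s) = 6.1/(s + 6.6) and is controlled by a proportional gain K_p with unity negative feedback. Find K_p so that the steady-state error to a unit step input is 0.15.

The loop is type 0, so e_ss(step) = 1/(1 + K_pos) with K_pos = K_p·P(0).
P(0) = 0.9242. Require 1/(1 + K_p·0.9242) = 0.15, so 1 + 0.9242·K_p = 6.667.
K_p = (6.667 − 1)/0.9242 = 6.13.

K_p = 6.13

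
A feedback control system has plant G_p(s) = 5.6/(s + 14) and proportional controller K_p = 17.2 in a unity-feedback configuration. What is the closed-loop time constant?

Closed-loop transfer function: T(s) = K_p·G_p(s)/(1 + K_p·G_p(s)) = 96.32/(s + 14 + 96.32) = 96.32/(s + 110.3).
Time constant τ = 1/110.3 = 0.00906 s.

τ = 0.00906 s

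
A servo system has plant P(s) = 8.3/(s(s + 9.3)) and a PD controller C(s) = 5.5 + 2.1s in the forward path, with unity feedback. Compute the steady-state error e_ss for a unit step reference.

The open loop C(s)P(s) has a pole at the origin (type 1), so the static position error constant is infinite and e_ss = 1/(1+∞) = 0.

0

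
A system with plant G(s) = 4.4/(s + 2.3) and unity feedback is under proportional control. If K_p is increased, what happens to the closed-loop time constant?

decrease

The closed-loop bandwidth 2.3+K_p·4.4 grows with K_p, so τ shrinks.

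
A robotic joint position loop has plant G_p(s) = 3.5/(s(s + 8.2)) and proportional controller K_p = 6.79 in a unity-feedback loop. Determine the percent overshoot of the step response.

0.757%

Closed-loop characteristic equation: s² + 8.2s + 23.77 = 0, so ω_n = 4.875 rad/s and ζ = 8.2/(2·4.875) = 0.841.
%OS = 100·exp(−πζ/√(1−ζ²)) = 100·exp(−π·0.841/√0.2927) = 0.757%.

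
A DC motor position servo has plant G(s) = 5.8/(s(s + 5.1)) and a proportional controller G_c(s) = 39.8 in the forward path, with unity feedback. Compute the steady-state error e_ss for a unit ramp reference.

0.0221

The loop has one pole at the origin (type 1). Velocity error constant K_v = lim_{s→0} s·G_c(s)G(s) = 39.8·5.8/5.1 = 45.26.
Steady-state error to a unit ramp: e_ss = 1/K_v = 0.0221.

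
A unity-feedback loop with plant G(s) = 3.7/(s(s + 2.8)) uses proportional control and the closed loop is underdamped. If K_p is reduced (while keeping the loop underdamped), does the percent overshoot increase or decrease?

decrease

ζ = 2.8/(2√(3.7K_p)) rises as K_p falls; higher damping means less overshoot.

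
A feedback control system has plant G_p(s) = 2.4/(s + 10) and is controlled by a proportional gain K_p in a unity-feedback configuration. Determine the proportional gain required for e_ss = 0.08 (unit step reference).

For a type-0 loop with proportional control, e_ss = 1/(1 + K_p·G_p(0)).
G_p(0) = 0.24. Require 1/(1 + K_p·0.24) = 0.08, so 1 + 0.24·K_p = 12.5.
K_p = (12.5 − 1)/0.24 = 47.9.

K_p = 47.9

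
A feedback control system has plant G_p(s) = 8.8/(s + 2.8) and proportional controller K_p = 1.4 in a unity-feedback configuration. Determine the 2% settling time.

T_s ≈ 0.265 s

Closed-loop transfer function: T(s) = K_p·G_p(s)/(1 + K_p·G_p(s)) = 12.32/(s + 2.8 + 12.32) = 12.32/(s + 15.12).
Time constant τ = 1/15.12 = 0.06614 s, so the 2% settling time is about 4τ = 0.265 s.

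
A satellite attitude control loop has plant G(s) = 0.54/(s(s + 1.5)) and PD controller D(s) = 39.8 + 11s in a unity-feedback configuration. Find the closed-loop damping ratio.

Forward path: (39.8 + 11s)·0.54/(s(s+1.5)). The closed-loop characteristic equation is s² + (1.5 + 0.54·11)s + 0.54·39.8 = 0.
That is s² + 7.44s + 21.49 = 0, so ω_n = 4.636 rad/s and ζ = 7.44/(2·4.636) = 0.8024.

ζ = 0.802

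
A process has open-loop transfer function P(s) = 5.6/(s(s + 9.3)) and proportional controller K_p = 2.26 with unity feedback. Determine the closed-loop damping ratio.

With unity feedback the closed-loop characteristic equation is s² + 9.3s + 2.26·5.6 = s² + 9.3s + 12.66 = 0.
Matching s² + 2ζω_n s + ω_n²: ω_n = √12.66 = 3.558 rad/s and 2ζω_n = 9.3, so ζ = 9.3/(2·3.558) = 1.31.

ζ = 1.31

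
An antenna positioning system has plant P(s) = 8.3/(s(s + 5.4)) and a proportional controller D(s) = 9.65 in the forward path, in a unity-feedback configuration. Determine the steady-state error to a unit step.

The open loop D(s)P(s) has a pole at the origin (type 1), so the static position error constant is infinite and e_ss = 1/(1+∞) = 0.

0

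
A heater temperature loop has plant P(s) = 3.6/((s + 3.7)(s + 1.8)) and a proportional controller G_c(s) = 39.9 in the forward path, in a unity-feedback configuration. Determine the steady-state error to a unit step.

The loop is type 0. Static position error constant K_pos = G_c(0)·P(0) = 39.9·0.5405 = 21.57.
Steady-state error to a unit step: e_ss = 1/(1+K_pos) = 1/22.57 = 0.0443.

0.0443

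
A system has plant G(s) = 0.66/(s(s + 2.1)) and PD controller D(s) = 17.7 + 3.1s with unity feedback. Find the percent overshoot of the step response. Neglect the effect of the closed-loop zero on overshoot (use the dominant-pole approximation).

Forward path: (17.7 + 3.1s)·0.66/(s(s+2.1)). The closed-loop characteristic equation is s² + (2.1 + 0.66·3.1)s + 0.66·17.7 = 0.
That is s² + 4.146s + 11.68 = 0, so ω_n = 3.418 rad/s and ζ = 4.146/(2·3.418) = 0.6065.
%OS = 100·exp(−πζ/√(1−ζ²)) = 9.1%.

9.1%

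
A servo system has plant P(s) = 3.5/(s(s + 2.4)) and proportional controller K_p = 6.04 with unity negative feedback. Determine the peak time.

T_p = 0.708 s

From 1 + K_pP(s) = 0: s² + 2.4s + 21.14 = 0 ⇒ ω_n = 4.598, ζ = 0.261.
Damped frequency ω_d = ω_n√(1−ζ²) = 4.438 rad/s, so peak time T_p = π/ω_d = 0.708 s.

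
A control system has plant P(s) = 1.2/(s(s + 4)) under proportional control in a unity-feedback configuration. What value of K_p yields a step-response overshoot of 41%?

From %OS = 100·exp(−πζ/√(1−ζ²)) = 41%, ζ = −ln(0.41)/√(π²+ln²(0.41)) = 0.273.
Characteristic equation s² + 4s + 1.2K_p = 0 gives ζ = 4/(2√(1.2K_p)).
Setting ζ = 0.273: √(1.2K_p) = 4/(2·0.273) = 7.325, so K_p = 53.66/1.2 = 44.7.

K_p = 44.7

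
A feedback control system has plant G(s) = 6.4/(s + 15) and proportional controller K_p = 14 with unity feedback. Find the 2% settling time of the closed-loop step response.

Closed-loop transfer function: T(s) = K_p·G(s)/(1 + K_p·G(s)) = 89.6/(s + 15 + 89.6) = 89.6/(s + 104.6).
Time constant τ = 1/104.6 = 0.00956 s, so the 2% settling time is about 4τ = 0.0382 s.

T_s ≈ 0.0382 s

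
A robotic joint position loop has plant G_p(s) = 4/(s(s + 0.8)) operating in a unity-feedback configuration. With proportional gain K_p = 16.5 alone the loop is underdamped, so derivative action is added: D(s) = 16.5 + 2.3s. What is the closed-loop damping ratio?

ζ = 0.615

Forward path: (16.5 + 2.3s)·4/(s(s+0.8)). The closed-loop characteristic equation is s² + (0.8 + 4·2.3)s + 4·16.5 = 0.
That is s² + 10s + 66 = 0, so ω_n = 8.124 rad/s and ζ = 10/(2·8.124) = 0.6155.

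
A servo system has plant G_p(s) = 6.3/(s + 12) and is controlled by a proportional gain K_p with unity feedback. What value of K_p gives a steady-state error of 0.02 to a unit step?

The loop is type 0, so e_ss(step) = 1/(1 + K_pos) with K_pos = K_p·G_p(0).
G_p(0) = 0.525. Require 1/(1 + K_p·0.525) = 0.02, so 1 + 0.525·K_p = 50.
K_p = (50 − 1)/0.525 = 93.3.

K_p = 93.3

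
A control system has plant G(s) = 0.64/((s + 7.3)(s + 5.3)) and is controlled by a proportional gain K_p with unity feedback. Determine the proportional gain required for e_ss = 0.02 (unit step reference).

K_p = 2960

The loop is type 0, so e_ss(step) = 1/(1 + K_pos) with K_pos = K_p·G(0).
G(0) = 0.01654. Require 1/(1 + K_p·0.01654) = 0.02, so 1 + 0.01654·K_p = 50.
K_p = (50 − 1)/0.01654 = 2960.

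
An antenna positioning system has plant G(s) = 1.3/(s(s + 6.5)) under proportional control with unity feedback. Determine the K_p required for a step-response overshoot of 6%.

From %OS = 100·exp(−πζ/√(1−ζ²)) = 6%, ζ = −ln(0.06)/√(π²+ln²(0.06)) = 0.6671.
Characteristic equation s² + 6.5s + 1.3K_p = 0 gives ζ = 6.5/(2√(1.3K_p)).
Setting ζ = 0.6671: √(1.3K_p) = 6.5/(2·0.6671) = 4.872, so K_p = 23.73/1.3 = 18.3.

K_p = 18.3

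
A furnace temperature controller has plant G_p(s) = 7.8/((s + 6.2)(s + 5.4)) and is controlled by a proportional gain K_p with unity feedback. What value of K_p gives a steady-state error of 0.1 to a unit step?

K_p = 38.6

For a type-0 loop with proportional control, e_ss = 1/(1 + K_p·G_p(0)).
G_p(0) = 0.233. Require 1/(1 + K_p·0.233) = 0.1, so 1 + 0.233·K_p = 10.
K_p = (10 − 1)/0.233 = 38.6.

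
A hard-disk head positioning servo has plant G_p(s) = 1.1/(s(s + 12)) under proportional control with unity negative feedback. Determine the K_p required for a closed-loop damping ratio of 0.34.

K_p = 283

Closed-loop characteristic equation: s² + 12s + K_p·1.1 = 0.
So ω_n = √(1.1K_p) and 2ζω_n = 12, giving ζ = 12/(2√(1.1K_p)).
Setting ζ = 0.34: √(1.1K_p) = 12/(2·0.34) = 17.65, so K_p = 311.4/1.1 = 283.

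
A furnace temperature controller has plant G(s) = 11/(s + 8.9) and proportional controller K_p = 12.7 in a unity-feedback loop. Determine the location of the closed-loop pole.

Closed-loop transfer function: T(s) = K_p·G(s)/(1 + K_p·G(s)) = 139.7/(s + 8.9 + 139.7) = 139.7/(s + 148.6).
The closed-loop pole is at s = −148.6.

s = -148.6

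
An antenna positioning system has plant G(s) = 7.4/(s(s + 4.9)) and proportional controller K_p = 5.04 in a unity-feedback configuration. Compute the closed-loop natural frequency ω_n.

1 + K_p·G(s) = 0 gives s² + 4.9s + 37.3 = 0.
So ω_n² = 37.3 ⇒ ω_n = 6.107 rad/s, and ζ = 4.9/(2ω_n) = 0.401.

ω_n = 6.11 rad/s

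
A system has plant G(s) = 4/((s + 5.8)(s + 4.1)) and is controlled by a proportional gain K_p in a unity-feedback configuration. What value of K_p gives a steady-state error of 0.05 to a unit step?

Steady-state error for a unit step on this type-0 loop is 1/(1 + K_p·G(0)).
G(0) = 0.1682. Require 1/(1 + K_p·0.1682) = 0.05, so 1 + 0.1682·K_p = 20.
K_p = (20 − 1)/0.1682 = 113.

K_p = 113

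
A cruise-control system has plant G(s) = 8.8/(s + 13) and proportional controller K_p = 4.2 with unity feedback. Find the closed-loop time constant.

τ = 0.02 s

Closed-loop transfer function: T(s) = K_p·G(s)/(1 + K_p·G(s)) = 36.96/(s + 13 + 36.96) = 36.96/(s + 49.96).
Time constant τ = 1/49.96 = 0.02 s.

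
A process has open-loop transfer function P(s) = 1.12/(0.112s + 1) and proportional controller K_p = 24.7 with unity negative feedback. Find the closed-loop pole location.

Closed loop: T(s) = K_p·P/(1+K_p·P) = 27.66/(0.112s + 1 + 27.66), with pole at s = −(1 + 27.66)/0.112 = −255.9.

s = -255.9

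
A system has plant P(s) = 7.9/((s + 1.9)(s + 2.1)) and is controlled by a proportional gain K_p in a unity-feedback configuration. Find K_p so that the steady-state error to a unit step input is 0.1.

Steady-state error for a unit step on this type-0 loop is 1/(1 + K_p·P(0)).
P(0) = 1.98. Require 1/(1 + K_p·1.98) = 0.1, so 1 + 1.98·K_p = 10.
K_p = (10 − 1)/1.98 = 4.55.

K_p = 4.55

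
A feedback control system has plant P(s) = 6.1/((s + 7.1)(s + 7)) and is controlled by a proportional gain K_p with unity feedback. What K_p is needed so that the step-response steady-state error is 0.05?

The loop is type 0, so e_ss(step) = 1/(1 + K_pos) with K_pos = K_p·P(0).
P(0) = 0.1227. Require 1/(1 + K_p·0.1227) = 0.05, so 1 + 0.1227·K_p = 20.
K_p = (20 − 1)/0.1227 = 155.

K_p = 155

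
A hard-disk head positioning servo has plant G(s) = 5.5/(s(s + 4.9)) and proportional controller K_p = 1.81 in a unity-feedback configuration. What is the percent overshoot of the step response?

From 1 + K_pG(s) = 0: s² + 4.9s + 9.955 = 0 ⇒ ω_n = 3.155, ζ = 0.7765.
%OS = 100·exp(−πζ/√(1−ζ²)) = 100·exp(−π·0.7765/√0.397) = 2.08%.

2.08%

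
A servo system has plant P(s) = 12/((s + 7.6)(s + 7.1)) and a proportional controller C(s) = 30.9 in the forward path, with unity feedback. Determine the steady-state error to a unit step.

0.127

The loop is type 0. Static position error constant K_pos = C(0)·P(0) = 30.9·0.2224 = 6.872.
Steady-state error to a unit step: e_ss = 1/(1+K_pos) = 1/7.872 = 0.127.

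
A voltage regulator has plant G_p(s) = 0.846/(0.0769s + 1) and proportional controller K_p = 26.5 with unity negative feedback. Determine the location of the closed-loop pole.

s = -304.5

Closed loop: T(s) = K_p·G_p/(1+K_p·G_p) = 22.42/(0.0769s + 1 + 22.42), with pole at s = −(1 + 22.42)/0.0769 = −304.5.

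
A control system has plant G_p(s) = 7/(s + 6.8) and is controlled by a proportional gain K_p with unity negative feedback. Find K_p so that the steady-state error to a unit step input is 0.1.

K_p = 8.74

The loop is type 0, so e_ss(step) = 1/(1 + K_pos) with K_pos = K_p·G_p(0).
G_p(0) = 1.029. Require 1/(1 + K_p·1.029) = 0.1, so 1 + 1.029·K_p = 10.
K_p = (10 − 1)/1.029 = 8.74.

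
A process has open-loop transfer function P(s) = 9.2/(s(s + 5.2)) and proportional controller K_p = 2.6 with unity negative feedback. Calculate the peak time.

From 1 + K_pP(s) = 0: s² + 5.2s + 23.92 = 0 ⇒ ω_n = 4.891, ζ = 0.5316.
Damped frequency ω_d = ω_n√(1−ζ²) = 4.142 rad/s, so peak time T_p = π/ω_d = 0.758 s.

T_p = 0.758 s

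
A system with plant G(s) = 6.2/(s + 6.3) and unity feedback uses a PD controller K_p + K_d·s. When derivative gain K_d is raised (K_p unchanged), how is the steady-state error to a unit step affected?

unchanged

K_d affects only the transient (the s-coefficient); the DC loop gain, and hence e_ss, depends only on K_p.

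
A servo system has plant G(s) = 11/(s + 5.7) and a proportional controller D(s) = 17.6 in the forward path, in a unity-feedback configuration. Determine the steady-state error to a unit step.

The loop is type 0. Static position error constant K_pos = D(0)·G(0) = 17.6·1.93 = 33.96.
Steady-state error to a unit step: e_ss = 1/(1+K_pos) = 1/34.96 = 0.0286.

0.0286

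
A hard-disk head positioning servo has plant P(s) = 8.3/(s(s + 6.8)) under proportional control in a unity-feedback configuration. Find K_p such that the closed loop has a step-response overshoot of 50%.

From %OS = 100·exp(−πζ/√(1−ζ²)) = 50%, ζ = −ln(0.5)/√(π²+ln²(0.5)) = 0.2155.
Characteristic equation s² + 6.8s + 8.3K_p = 0 gives ζ = 6.8/(2√(8.3K_p)).
Setting ζ = 0.2155: √(8.3K_p) = 6.8/(2·0.2155) = 15.78, so K_p = 249/8.3 = 30.

K_p = 30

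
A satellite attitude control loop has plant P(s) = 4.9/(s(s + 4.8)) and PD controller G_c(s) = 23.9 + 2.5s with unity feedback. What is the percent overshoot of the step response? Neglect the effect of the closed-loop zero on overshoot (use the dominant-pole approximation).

Forward path: (23.9 + 2.5s)·4.9/(s(s+4.8)). The closed-loop characteristic equation is s² + (4.8 + 4.9·2.5)s + 4.9·23.9 = 0.
That is s² + 17.05s + 117.1 = 0, so ω_n = 10.82 rad/s and ζ = 17.05/(2·10.82) = 0.7878.
%OS = 100·exp(−πζ/√(1−ζ²)) = 1.8%.

1.8%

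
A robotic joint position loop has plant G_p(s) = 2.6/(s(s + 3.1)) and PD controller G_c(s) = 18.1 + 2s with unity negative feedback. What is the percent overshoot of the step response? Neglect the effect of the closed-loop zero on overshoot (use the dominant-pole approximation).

Forward path: (18.1 + 2s)·2.6/(s(s+3.1)). The closed-loop characteristic equation is s² + (3.1 + 2.6·2)s + 2.6·18.1 = 0.
That is s² + 8.3s + 47.06 = 0, so ω_n = 6.86 rad/s and ζ = 8.3/(2·6.86) = 0.605.
%OS = 100·exp(−πζ/√(1−ζ²)) = 9.19%.

9.19%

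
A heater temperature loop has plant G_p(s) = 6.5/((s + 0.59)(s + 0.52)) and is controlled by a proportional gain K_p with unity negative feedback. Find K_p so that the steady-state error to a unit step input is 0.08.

For a type-0 loop with proportional control, e_ss = 1/(1 + K_p·G_p(0)).
G_p(0) = 21.19. Require 1/(1 + K_p·21.19) = 0.08, so 1 + 21.19·K_p = 12.5.
K_p = (12.5 − 1)/21.19 = 0.543.

K_p = 0.543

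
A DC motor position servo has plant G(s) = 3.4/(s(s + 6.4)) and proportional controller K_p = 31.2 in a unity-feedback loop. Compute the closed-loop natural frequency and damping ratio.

The closed-loop denominator is s(s+6.4) + 31.2·3.4 = s² + 6.4s + 106.1.
So ω_n² = 106.1 ⇒ ω_n = 10.3 rad/s, and ζ = 6.4/(2ω_n) = 0.311.

ω_n = 10.3 rad/s, ζ = 0.311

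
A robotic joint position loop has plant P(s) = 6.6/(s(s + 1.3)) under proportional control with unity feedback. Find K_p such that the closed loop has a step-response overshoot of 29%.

From %OS = 100·exp(−πζ/√(1−ζ²)) = 29%, ζ = −ln(0.29)/√(π²+ln²(0.29)) = 0.3666.
Characteristic equation s² + 1.3s + 6.6K_p = 0 gives ζ = 1.3/(2√(6.6K_p)).
Setting ζ = 0.3666: √(6.6K_p) = 1.3/(2·0.3666) = 1.773, so K_p = 3.144/6.6 = 0.476.

K_p = 0.476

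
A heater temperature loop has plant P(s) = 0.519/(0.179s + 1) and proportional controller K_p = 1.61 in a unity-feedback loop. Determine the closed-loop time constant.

Closed loop: T(s) = K_p·P/(1+K_p·P) = 0.8356/(0.179s + 1 + 0.8356), with pole at s = −(1 + 0.8356)/0.179 = −10.25.
Closed-loop time constant τ = 1/10.25 = 0.0975 s.

τ = 0.0975 s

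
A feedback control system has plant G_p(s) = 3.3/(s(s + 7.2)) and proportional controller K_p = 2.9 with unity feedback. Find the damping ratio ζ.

With unity feedback the closed-loop characteristic equation is s² + 7.2s + 2.9·3.3 = s² + 7.2s + 9.57 = 0.
Matching s² + 2ζω_n s + ω_n²: ω_n = √9.57 = 3.094 rad/s and 2ζω_n = 7.2, so ζ = 7.2/(2·3.094) = 1.16.

ζ = 1.16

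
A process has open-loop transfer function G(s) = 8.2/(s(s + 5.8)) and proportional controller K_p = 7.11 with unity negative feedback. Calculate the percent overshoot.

27.5%

Closed-loop characteristic equation: s² + 5.8s + 58.3 = 0, so ω_n = 7.636 rad/s and ζ = 5.8/(2·7.636) = 0.3798.
%OS = 100·exp(−πζ/√(1−ζ²)) = 100·exp(−π·0.3798/√0.8558) = 27.5%.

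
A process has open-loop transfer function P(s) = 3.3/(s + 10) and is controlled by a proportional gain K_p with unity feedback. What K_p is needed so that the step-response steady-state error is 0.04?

Steady-state error for a unit step on this type-0 loop is 1/(1 + K_p·P(0)).
P(0) = 0.33. Require 1/(1 + K_p·0.33) = 0.04, so 1 + 0.33·K_p = 25.
K_p = (25 − 1)/0.33 = 72.7.

K_p = 72.7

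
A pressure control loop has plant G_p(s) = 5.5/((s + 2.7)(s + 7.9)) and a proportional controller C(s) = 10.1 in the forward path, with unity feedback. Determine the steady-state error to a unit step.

0.277

The loop is type 0. Static position error constant K_pos = C(0)·G_p(0) = 10.1·0.2579 = 2.604.
Steady-state error to a unit step: e_ss = 1/(1+K_pos) = 1/3.604 = 0.277.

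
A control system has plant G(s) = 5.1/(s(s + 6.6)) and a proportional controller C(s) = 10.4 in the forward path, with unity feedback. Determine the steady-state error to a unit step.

0

The open loop C(s)G(s) has a pole at the origin (type 1), so the static position error constant is infinite and e_ss = 1/(1+∞) = 0.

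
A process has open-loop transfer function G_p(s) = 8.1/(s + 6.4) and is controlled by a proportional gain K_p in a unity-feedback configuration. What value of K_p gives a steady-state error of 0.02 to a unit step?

The loop is type 0, so e_ss(step) = 1/(1 + K_pos) with K_pos = K_p·G_p(0).
G_p(0) = 1.266. Require 1/(1 + K_p·1.266) = 0.02, so 1 + 1.266·K_p = 50.
K_p = (50 − 1)/1.266 = 38.7.

K_p = 38.7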